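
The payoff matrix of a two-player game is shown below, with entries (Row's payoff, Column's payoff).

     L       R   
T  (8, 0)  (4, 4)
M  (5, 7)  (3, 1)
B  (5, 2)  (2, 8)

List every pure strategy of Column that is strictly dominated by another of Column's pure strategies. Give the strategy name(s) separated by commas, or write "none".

none

L: no other strategy beats it everywhere (R at M (7>1)).
R: no other strategy beats it everywhere (L at T (4>0)).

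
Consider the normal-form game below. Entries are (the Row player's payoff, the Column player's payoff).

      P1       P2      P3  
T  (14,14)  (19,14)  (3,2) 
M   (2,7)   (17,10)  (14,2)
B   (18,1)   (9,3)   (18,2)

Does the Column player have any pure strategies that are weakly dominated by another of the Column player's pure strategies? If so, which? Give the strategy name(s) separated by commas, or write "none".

P1, P3

P1: dominated, since P2 does at least as well everywhere (T: 14=14, M: 10>7, B: 3>1).
Nothing dominates P2: P1 at M (10>7); P3 at T (14>2).
P3: dominated, since P2 does at least as well everywhere (T: 14>2, M: 10>2, B: 3>2).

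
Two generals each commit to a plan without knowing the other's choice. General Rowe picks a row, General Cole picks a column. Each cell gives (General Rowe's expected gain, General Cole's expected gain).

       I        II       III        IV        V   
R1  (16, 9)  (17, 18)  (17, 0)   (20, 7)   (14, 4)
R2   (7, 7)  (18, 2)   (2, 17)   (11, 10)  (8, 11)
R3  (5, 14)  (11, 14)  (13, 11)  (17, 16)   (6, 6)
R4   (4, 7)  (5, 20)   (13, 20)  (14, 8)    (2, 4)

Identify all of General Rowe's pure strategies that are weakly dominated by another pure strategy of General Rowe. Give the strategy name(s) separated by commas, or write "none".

R3, R4

Nothing dominates R1: R2 at I (16>7); R3 at I (16>5); R4 at I (16>4).
R2: no other strategy beats it everywhere (R1 at II (18>17); R3 at I (7>5); R4 at I (7>4)).
R3: dominated, since R1 does at least as well everywhere (I: 16>5, II: 17>11, III: 17>13, IV: 20>17, V: 14>6).
R4 is weakly dominated by R1 (I: 16>4, II: 17>5, III: 17>13, IV: 20>14, V: 14>2).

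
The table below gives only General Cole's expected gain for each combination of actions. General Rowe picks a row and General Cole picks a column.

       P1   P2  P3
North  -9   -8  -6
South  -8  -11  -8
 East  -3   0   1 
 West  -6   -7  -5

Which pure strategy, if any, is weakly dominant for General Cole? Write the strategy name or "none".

P3 vs P1: North: -6>-9, South: -8=-8, East: 1>-3, West: -5>-6.
P3 vs P2: North: -6>-8, South: -8>-11, East: 1>0, West: -5>-7.
P3 is at least as good as every other strategy against every opponent action, so it is weakly dominant.

P3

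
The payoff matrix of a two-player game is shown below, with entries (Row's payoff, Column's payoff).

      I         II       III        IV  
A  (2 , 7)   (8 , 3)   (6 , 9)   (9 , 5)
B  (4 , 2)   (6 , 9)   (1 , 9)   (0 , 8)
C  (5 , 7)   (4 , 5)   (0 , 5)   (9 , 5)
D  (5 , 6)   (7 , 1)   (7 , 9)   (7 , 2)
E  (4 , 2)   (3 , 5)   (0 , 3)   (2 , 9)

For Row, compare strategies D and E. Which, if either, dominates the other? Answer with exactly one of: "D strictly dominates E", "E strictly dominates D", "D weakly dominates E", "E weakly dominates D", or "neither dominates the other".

D's payoffs vs E's, by Column's action — I: 5>4, II: 7>3, III: 7>0, IV: 7>2.
D gives a strictly higher payoff against each opponent action, so D strictly dominates E.

D strictly dominates E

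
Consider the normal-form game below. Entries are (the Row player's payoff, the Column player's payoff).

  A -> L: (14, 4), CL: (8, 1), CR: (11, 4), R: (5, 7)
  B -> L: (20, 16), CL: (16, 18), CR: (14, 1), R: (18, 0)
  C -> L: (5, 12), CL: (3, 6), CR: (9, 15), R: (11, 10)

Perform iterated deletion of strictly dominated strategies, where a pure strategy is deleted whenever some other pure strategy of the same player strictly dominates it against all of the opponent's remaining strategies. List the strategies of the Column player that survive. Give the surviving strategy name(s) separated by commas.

CL

The Row player's strategy A is strictly dominated by B (L: 20>14, CL: 16>8, CR: 14>11, R: 18>5) and is removed.
The Row player's strategy C is strictly dominated by B (L: 20>5, CL: 16>3, CR: 14>9, R: 18>11) and is removed.
Column L is eliminated: CL beats it against every remaining row (B: 18>16).
For the Column player, CL strictly dominates CR on the remaining rows (B: 18>1); eliminate CR.
Column R is eliminated: CL beats it against every remaining row (B: 18>0).
Among the remaining strategies, none is strictly dominated by another pure strategy of the same player, so the elimination stops.
Surviving strategies — the Row player: {B}; the Column player: {CL}.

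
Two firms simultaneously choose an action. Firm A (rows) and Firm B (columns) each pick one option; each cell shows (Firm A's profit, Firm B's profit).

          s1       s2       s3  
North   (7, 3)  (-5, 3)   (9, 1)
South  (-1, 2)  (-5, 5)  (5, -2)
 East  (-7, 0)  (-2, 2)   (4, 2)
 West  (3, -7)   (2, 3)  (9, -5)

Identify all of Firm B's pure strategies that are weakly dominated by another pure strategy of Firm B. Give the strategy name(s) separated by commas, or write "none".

s1, s3

s1: dominated, since s2 does at least as well everywhere (North: 3=3, South: 5>2, East: 2>0, West: 3>-7).
Nothing dominates s2: s1 at South (5>2); s3 at North (3>1).
s3: dominated, since s2 does at least as well everywhere (North: 3>1, South: 5>-2, East: 2=2, West: 3>-5).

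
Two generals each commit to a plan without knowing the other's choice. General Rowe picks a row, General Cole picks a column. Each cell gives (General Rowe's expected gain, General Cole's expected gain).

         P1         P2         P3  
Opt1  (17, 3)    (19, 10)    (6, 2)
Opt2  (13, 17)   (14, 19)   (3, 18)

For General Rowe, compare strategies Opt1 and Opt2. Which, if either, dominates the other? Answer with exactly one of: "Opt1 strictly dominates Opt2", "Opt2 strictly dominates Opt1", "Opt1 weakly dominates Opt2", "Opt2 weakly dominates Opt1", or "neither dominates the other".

Opt1 strictly dominates Opt2

Compare Opt1 to Opt2 across every action of General Cole: P1: 17>13, P2: 19>14, P3: 6>3.
Every comparison favours Opt1, so Opt1 strictly dominates Opt2.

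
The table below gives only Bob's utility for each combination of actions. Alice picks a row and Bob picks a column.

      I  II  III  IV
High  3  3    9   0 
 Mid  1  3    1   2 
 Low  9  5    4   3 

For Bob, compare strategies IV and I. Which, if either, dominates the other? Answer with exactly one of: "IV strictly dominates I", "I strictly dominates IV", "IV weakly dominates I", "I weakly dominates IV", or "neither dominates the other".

IV's payoffs vs I's, by Alice's action — High: 0<3, Mid: 2>1, Low: 3<9.
IV does better at Mid but worse at High, Low; neither strategy dominates the other.

neither dominates the other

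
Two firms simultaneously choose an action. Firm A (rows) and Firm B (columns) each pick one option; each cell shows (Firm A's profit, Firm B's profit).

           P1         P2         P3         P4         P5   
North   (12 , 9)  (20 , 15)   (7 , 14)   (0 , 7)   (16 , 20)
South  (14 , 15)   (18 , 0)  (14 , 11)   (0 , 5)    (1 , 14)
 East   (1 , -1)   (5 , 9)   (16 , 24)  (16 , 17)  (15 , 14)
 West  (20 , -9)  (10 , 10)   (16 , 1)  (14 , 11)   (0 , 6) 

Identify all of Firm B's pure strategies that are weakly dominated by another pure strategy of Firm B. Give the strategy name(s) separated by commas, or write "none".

P1: no other strategy beats it everywhere (P2 at South (15>0); P3 at South (15>11); P4 at North (9>7); P5 at South (15>14)).
P2 is not dominated — it holds its own against P1 at North (15>9); P3 at North (15>14); P4 at North (15>7); P5 at West (10>6).
P3 is not dominated — it holds its own against P1 at North (14>9); P2 at South (11>0); P4 at North (14>7); P5 at East (24>14).
P4 is not dominated — it holds its own against P1 at East (17>-1); P2 at South (5>0); P3 at West (11>1); P5 at East (17>14).
P5: no other strategy beats it everywhere (P1 at North (20>9); P2 at North (20>15); P3 at North (20>14); P4 at North (20>7)).

none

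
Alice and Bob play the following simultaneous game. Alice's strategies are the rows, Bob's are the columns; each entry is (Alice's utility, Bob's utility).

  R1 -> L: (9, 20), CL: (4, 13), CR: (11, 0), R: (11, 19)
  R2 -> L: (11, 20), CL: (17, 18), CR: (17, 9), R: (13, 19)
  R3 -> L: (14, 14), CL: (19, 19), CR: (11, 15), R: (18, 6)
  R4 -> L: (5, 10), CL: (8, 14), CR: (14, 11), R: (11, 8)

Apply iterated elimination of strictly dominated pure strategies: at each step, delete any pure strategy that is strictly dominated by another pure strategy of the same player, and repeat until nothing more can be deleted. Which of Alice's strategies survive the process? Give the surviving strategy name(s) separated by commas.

Alice's strategy R1 is strictly dominated by R2 (L: 11>9, CL: 17>4, CR: 17>11, R: 13>11) and is removed.
Row R4 is eliminated: R2 beats it against every remaining column (L: 11>5, CL: 17>8, CR: 17>14, R: 13>11).
Column CR is eliminated: CL beats it against every remaining row (R2: 18>9, R3: 19>15).
Alice's strategy R2 is strictly dominated by R3 (L: 14>11, CL: 19>17, R: 18>13) and is removed.
For Bob, CL strictly dominates L on the remaining rows (R3: 19>14); eliminate L.
Bob's strategy R is strictly dominated by CL (R3: 19>6) and is removed.
Among the remaining strategies, none is strictly dominated by another pure strategy of the same player, so the elimination stops.
Surviving strategies — Alice: {R3}; Bob: {CL}.

R3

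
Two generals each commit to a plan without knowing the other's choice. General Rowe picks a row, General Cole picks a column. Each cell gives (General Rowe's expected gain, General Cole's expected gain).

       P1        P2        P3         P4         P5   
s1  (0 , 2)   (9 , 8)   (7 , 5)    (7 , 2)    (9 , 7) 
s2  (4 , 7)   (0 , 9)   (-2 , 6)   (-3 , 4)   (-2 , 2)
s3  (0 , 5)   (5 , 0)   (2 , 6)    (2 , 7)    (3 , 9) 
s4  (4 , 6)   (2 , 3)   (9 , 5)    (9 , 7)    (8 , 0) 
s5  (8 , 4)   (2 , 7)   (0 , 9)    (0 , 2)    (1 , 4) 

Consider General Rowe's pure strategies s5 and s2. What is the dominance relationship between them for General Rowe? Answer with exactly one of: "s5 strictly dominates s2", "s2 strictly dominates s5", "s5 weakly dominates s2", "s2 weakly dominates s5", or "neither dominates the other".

s5 strictly dominates s2

s5's payoffs vs s2's, by General Cole's action — P1: 8>4, P2: 2>0, P3: 0>-2, P4: 0>-3, P5: 1>-2.
s5 gives a strictly higher payoff against every action of General Cole, so s5 strictly dominates s2.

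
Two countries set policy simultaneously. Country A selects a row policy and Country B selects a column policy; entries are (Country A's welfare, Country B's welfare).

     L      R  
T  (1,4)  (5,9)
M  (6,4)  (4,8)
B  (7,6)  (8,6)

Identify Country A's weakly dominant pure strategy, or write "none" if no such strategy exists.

B

B vs T: L: 7>1, R: 8>5.
B vs M: L: 7>6, R: 8>4.
B is at least as good as every other strategy against every opponent action, so it is weakly dominant.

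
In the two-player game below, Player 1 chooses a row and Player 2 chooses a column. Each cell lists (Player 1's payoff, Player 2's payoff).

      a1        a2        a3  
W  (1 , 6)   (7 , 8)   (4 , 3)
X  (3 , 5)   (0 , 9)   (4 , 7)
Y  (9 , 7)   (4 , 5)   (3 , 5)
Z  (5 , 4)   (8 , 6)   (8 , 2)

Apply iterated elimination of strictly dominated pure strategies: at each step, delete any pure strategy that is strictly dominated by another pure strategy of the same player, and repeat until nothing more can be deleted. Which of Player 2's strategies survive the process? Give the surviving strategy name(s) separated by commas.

a1, a2

For Player 1, Z strictly dominates W on the remaining columns (a1: 5>1, a2: 8>7, a3: 8>4); eliminate W.
Player 1's strategy X is strictly dominated by Z (a1: 5>3, a2: 8>0, a3: 8>4) and is removed.
For Player 2, a1 strictly dominates a3 on the remaining rows (Y: 7>5, Z: 4>2); eliminate a3.
Among the remaining strategies, none is strictly dominated by another pure strategy of the same player, so the elimination stops.
Surviving strategies — Player 1: {Y, Z}; Player 2: {a1, a2}.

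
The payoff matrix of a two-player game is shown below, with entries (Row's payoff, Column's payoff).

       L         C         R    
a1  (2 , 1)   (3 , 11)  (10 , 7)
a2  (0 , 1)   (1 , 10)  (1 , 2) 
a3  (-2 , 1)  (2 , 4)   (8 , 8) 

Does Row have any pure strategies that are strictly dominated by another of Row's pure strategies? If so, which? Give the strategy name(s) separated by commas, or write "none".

a2, a3

Nothing dominates a1: a2 at L (2>0); a3 at L (2>-2).
a1 strictly dominates a2 — L: 2>0, C: 3>1, R: 10>1.
a3: dominated, since a1 does at least as well everywhere (L: 2>-2, C: 3>2, R: 10>8).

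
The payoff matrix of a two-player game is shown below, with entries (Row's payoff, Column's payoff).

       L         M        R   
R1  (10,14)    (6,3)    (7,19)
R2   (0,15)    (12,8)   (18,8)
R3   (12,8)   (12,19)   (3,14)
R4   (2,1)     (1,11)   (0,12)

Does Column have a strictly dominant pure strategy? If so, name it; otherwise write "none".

none

L fails to dominate M at R3 (8<19).
M fails to dominate L at R1 (3<14).
R fails to dominate L at R2 (8<15).
No single strategy dominates all the others.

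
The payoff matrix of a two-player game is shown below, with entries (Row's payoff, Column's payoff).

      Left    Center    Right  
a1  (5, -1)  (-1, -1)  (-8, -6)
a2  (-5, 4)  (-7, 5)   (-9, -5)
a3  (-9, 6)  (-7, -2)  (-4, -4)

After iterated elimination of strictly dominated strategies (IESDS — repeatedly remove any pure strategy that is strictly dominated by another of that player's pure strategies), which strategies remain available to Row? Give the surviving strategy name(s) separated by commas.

For Row, a1 strictly dominates a2 on the remaining columns (Left: 5>-5, Center: -1>-7, Right: -8>-9); eliminate a2.
Column Right is eliminated: Left beats it against every remaining row (a1: -1>-6, a3: 6>-4).
Row a3 is eliminated: a1 beats it against every remaining column (Left: 5>-9, Center: -1>-7).
Among the remaining strategies, none is strictly dominated by another pure strategy of the same player, so the elimination stops.
Surviving strategies — Row: {a1}; Column: {Left, Center}.

a1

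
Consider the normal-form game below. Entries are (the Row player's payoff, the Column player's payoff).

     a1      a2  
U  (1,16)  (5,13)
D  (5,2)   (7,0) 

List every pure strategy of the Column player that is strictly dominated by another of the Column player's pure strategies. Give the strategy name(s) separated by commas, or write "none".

a2

a1: no other strategy beats it everywhere (a2 at U (16>13)).
a1 strictly dominates a2 — U: 16>13, D: 2>0.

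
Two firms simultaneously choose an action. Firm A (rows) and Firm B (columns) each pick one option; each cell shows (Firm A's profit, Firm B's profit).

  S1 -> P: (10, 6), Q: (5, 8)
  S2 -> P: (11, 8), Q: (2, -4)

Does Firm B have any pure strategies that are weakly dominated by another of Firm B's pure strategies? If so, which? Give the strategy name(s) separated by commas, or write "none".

none

Nothing dominates P: Q at S2 (8>-4).
Nothing dominates Q: P at S1 (8>6).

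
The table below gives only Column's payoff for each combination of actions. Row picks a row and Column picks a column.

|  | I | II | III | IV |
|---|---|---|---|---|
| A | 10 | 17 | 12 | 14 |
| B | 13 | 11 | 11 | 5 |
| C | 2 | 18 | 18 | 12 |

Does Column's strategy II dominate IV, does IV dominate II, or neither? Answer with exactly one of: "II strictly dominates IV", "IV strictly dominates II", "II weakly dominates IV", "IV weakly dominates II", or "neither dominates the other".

Compare II to IV across each choice by Row: A: 17>14, B: 11>5, C: 18>12.
II gives a strictly higher payoff against each choice by Row, so II strictly dominates IV.

II strictly dominates IV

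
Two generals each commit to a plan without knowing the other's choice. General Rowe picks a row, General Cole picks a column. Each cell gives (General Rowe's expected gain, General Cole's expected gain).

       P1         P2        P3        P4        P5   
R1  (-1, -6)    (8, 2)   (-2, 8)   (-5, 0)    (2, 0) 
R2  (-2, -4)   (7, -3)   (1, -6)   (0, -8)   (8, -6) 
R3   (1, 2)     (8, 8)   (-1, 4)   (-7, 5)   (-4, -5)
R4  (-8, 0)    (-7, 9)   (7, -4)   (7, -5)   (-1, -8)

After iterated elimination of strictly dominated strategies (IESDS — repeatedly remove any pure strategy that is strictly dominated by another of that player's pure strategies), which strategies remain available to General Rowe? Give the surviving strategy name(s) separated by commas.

R1, R2, R3, R4

For General Cole, P2 strictly dominates P1 on the remaining rows (R1: 2>-6, R2: -3>-4, R3: 8>2, R4: 9>0); eliminate P1.
For General Cole, P2 strictly dominates P4 on the remaining rows (R1: 2>0, R2: -3>-8, R3: 8>5, R4: 9>-5); eliminate P4.
General Cole's strategy P5 is strictly dominated by P2 (R1: 2>0, R2: -3>-6, R3: 8>-5, R4: 9>-8) and is removed.
Among the remaining strategies, none is strictly dominated by another pure strategy of the same player, so the elimination stops.
Surviving strategies — General Rowe: {R1, R2, R3, R4}; General Cole: {P2, P3}.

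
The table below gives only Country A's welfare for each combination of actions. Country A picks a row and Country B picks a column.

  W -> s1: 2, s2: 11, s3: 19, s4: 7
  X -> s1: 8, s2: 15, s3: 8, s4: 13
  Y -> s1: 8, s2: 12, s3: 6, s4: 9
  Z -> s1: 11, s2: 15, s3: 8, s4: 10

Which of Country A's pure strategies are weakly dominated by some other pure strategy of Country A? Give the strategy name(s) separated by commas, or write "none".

W is not dominated — it holds its own against X at s3 (19>8); Y at s3 (19>6); Z at s3 (19>8).
Nothing dominates X: W at s1 (8>2); Y at s2 (15>12); Z at s4 (13>10).
Y: dominated, since X does at least as well everywhere (s1: 8=8, s2: 15>12, s3: 8>6, s4: 13>9).
Z is not dominated — it holds its own against W at s1 (11>2); X at s1 (11>8); Y at s1 (11>8).

Y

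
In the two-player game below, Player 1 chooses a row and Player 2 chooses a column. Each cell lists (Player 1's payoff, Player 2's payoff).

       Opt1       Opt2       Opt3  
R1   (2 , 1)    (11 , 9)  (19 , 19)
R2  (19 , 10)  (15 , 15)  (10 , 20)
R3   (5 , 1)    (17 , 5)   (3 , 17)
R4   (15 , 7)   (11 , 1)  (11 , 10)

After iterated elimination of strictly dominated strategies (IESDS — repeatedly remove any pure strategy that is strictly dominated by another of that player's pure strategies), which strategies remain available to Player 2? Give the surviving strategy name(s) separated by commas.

Column Opt1 is eliminated: Opt3 beats it against every remaining row (R1: 19>1, R2: 20>10, R3: 17>1, R4: 10>7).
Column Opt2 is eliminated: Opt3 beats it against every remaining row (R1: 19>9, R2: 20>15, R3: 17>5, R4: 10>1).
For Player 1, R1 strictly dominates R2 on the remaining columns (Opt3: 19>10); eliminate R2.
Player 1's strategy R3 is strictly dominated by R1 (Opt3: 19>3) and is removed.
Player 1's strategy R4 is strictly dominated by R1 (Opt3: 19>11) and is removed.
Among the remaining strategies, none is strictly dominated by another pure strategy of the same player, so the elimination stops.
Surviving strategies — Player 1: {R1}; Player 2: {Opt3}.

Opt3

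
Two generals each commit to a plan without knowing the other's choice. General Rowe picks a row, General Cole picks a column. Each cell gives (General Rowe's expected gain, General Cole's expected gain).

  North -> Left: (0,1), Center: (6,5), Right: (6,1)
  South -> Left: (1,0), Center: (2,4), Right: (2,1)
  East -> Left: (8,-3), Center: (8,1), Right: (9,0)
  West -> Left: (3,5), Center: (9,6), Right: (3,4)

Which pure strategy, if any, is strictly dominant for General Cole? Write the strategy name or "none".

Center vs Left: North: 5>1, South: 4>0, East: 1>-3, West: 6>5.
Center vs Right: North: 5>1, South: 4>1, East: 1>0, West: 6>4.
Center strictly beats every other strategy against every opponent action, so it is strictly dominant.

Center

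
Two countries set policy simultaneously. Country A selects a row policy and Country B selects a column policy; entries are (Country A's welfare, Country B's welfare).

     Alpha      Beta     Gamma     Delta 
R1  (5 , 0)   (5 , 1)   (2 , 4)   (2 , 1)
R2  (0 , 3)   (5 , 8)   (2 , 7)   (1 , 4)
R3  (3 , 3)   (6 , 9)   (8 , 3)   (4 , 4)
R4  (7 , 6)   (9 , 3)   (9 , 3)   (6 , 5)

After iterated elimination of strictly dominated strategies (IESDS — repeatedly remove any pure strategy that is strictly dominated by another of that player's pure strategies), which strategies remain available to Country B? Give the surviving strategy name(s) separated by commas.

Country A's strategy R1 is strictly dominated by R4 (Alpha: 7>5, Beta: 9>5, Gamma: 9>2, Delta: 6>2) and is removed.
For Country A, R3 strictly dominates R2 on the remaining columns (Alpha: 3>0, Beta: 6>5, Gamma: 8>2, Delta: 4>1); eliminate R2.
For Country A, R4 strictly dominates R3 on the remaining columns (Alpha: 7>3, Beta: 9>6, Gamma: 9>8, Delta: 6>4); eliminate R3.
Column Beta is eliminated: Alpha beats it against every remaining row (R4: 6>3).
Country B's strategy Gamma is strictly dominated by Alpha (R4: 6>3) and is removed.
For Country B, Alpha strictly dominates Delta on the remaining rows (R4: 6>5); eliminate Delta.
Among the remaining strategies, none is strictly dominated by another pure strategy of the same player, so the elimination stops.
Surviving strategies — Country A: {R4}; Country B: {Alpha}.

Alpha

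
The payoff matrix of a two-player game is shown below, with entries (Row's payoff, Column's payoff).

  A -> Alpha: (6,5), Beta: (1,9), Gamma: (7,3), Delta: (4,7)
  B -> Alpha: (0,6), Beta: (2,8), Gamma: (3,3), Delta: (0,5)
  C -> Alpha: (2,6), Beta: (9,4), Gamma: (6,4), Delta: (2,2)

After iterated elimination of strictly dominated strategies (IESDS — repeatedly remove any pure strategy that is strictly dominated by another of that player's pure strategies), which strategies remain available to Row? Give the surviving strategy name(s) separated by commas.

A, C

Row B is eliminated: C beats it against every remaining column (Alpha: 2>0, Beta: 9>2, Gamma: 6>3, Delta: 2>0).
Column's strategy Gamma is strictly dominated by Alpha (A: 5>3, C: 6>4) and is removed.
For Column, Beta strictly dominates Delta on the remaining rows (A: 9>7, C: 4>2); eliminate Delta.
Among the remaining strategies, none is strictly dominated by another pure strategy of the same player, so the elimination stops.
Surviving strategies — Row: {A, C}; Column: {Alpha, Beta}.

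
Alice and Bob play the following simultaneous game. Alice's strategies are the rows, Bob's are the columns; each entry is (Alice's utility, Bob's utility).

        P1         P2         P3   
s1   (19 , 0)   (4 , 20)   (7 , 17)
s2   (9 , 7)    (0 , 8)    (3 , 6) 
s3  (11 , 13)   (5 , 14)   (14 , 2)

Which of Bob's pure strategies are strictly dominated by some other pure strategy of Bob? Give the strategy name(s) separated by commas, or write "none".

P2 strictly dominates P1 — s1: 20>0, s2: 8>7, s3: 14>13.
P2 is not dominated — it holds its own against P1 at s1 (20>0); P3 at s1 (20>17).
P3: dominated, since P2 does at least as well everywhere (s1: 20>17, s2: 8>6, s3: 14>2).

P1, P3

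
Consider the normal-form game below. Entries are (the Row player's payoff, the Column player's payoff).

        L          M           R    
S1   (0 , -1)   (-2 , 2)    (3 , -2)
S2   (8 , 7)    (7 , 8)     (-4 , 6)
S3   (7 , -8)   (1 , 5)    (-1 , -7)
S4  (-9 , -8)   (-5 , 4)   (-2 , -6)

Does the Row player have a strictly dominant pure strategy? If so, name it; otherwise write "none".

S1 fails to dominate S2 at L (0<8).
S2 fails to dominate S1 at R (-4<3).
S3 fails to dominate S1 at R (-1<3).
S4 fails to dominate S1 at L (-9<0).
No single strategy dominates all the others.

none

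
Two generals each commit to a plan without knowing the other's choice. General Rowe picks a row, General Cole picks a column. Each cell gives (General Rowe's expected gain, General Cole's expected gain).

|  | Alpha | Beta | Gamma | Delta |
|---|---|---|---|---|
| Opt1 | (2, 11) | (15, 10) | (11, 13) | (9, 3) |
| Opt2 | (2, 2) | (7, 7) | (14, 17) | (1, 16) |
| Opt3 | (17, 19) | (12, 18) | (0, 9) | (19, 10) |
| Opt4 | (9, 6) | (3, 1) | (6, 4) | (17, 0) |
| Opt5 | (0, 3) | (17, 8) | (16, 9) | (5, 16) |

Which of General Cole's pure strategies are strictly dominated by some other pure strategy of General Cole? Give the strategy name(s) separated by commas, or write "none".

none

Nothing dominates Alpha: Beta at Opt1 (11>10); Gamma at Opt3 (19>9); Delta at Opt1 (11>3).
Nothing dominates Beta: Alpha at Opt2 (7>2); Gamma at Opt3 (18>9); Delta at Opt1 (10>3).
Nothing dominates Gamma: Alpha at Opt1 (13>11); Beta at Opt1 (13>10); Delta at Opt1 (13>3).
Delta is not dominated — it holds its own against Alpha at Opt2 (16>2); Beta at Opt2 (16>7); Gamma at Opt3 (10>9).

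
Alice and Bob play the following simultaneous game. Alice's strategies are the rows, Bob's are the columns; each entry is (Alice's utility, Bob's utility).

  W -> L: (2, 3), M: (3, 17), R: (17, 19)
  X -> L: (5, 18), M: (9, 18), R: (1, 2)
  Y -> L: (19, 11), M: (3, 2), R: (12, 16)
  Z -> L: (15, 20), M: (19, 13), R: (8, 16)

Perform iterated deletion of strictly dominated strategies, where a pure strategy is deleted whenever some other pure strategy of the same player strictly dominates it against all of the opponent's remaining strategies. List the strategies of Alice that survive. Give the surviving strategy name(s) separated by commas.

W

Alice's strategy X is strictly dominated by Z (L: 15>5, M: 19>9, R: 8>1) and is removed.
Column M is eliminated: R beats it against every remaining row (W: 19>17, Y: 16>2, Z: 16>13).
For Alice, Y strictly dominates Z on the remaining columns (L: 19>15, R: 12>8); eliminate Z.
Bob's strategy L is strictly dominated by R (W: 19>3, Y: 16>11) and is removed.
For Alice, W strictly dominates Y on the remaining columns (R: 17>12); eliminate Y.
Among the remaining strategies, none is strictly dominated by another pure strategy of the same player, so the elimination stops.
Surviving strategies — Alice: {W}; Bob: {R}.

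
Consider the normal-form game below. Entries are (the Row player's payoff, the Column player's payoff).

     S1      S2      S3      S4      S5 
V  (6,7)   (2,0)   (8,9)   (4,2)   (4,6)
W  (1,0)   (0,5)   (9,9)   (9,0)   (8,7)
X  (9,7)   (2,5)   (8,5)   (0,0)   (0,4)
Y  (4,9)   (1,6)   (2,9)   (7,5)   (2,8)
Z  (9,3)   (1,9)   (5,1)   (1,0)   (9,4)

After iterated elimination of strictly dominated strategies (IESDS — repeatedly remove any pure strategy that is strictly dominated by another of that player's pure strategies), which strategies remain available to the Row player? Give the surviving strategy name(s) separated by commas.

Column S4 is eliminated: S3 beats it against every remaining row (V: 9>2, W: 9>0, X: 5>0, Y: 9>5, Z: 1>0).
For the Row player, V strictly dominates Y on the remaining columns (S1: 6>4, S2: 2>1, S3: 8>2, S5: 4>2); eliminate Y.
Among the remaining strategies, none is strictly dominated by another pure strategy of the same player, so the elimination stops.
Surviving strategies — the Row player: {V, W, X, Z}; the Column player: {S1, S2, S3, S5}.

V, W, X, Z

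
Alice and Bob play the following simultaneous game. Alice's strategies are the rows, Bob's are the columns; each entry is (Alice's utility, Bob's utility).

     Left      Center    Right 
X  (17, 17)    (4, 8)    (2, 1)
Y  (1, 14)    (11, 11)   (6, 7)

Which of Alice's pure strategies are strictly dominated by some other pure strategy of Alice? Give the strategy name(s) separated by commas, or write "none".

X: no other strategy beats it everywhere (Y at Left (17>1)).
Y is not dominated — it holds its own against X at Center (11>4).

none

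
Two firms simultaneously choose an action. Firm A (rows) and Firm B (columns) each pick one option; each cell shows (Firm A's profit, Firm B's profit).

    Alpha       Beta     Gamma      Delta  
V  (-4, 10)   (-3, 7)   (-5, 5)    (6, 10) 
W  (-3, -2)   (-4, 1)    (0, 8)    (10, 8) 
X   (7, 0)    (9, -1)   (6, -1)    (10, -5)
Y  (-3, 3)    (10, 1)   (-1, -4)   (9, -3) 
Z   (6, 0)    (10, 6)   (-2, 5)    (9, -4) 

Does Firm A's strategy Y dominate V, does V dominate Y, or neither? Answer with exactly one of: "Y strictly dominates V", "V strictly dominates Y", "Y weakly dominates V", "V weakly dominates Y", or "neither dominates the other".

Y strictly dominates V

Y's payoffs vs V's, by Firm B's action — Alpha: -3>-4, Beta: 10>-3, Gamma: -1>-5, Delta: 9>6.
Y gives a strictly higher payoff against each choice by Firm B, so Y strictly dominates V.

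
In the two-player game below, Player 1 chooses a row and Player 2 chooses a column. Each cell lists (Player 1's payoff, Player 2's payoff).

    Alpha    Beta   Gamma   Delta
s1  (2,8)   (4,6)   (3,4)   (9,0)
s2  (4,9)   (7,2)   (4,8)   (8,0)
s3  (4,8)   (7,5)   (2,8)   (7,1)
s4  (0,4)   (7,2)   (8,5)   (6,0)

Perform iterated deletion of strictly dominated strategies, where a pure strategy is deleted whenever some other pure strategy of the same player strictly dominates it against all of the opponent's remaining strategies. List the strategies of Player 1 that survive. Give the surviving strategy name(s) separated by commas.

s2, s3, s4

Column Beta is eliminated: Alpha beats it against every remaining row (s1: 8>6, s2: 9>2, s3: 8>5, s4: 4>2).
For Player 2, Alpha strictly dominates Delta on the remaining rows (s1: 8>0, s2: 9>0, s3: 8>1, s4: 4>0); eliminate Delta.
Row s1 is eliminated: s2 beats it against every remaining column (Alpha: 4>2, Gamma: 4>3).
Among the remaining strategies, none is strictly dominated by another pure strategy of the same player, so the elimination stops.
Surviving strategies — Player 1: {s2, s3, s4}; Player 2: {Alpha, Gamma}.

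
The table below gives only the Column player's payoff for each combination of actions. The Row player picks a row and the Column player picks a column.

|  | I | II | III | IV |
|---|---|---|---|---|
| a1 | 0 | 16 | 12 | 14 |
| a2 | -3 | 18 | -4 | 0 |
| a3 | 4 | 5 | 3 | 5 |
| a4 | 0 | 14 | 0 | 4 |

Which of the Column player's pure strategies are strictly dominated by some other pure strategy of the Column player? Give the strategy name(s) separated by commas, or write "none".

I, III

II strictly dominates I — a1: 16>0, a2: 18>-3, a3: 5>4, a4: 14>0.
Nothing dominates II: I at a1 (16>0); III at a1 (16>12); IV at a1 (16>14).
III is strictly dominated by II (a1: 16>12, a2: 18>-4, a3: 5>3, a4: 14>0).
IV: no other strategy beats it everywhere (I at a1 (14>0); II at a3 (5=5); III at a1 (14>12)).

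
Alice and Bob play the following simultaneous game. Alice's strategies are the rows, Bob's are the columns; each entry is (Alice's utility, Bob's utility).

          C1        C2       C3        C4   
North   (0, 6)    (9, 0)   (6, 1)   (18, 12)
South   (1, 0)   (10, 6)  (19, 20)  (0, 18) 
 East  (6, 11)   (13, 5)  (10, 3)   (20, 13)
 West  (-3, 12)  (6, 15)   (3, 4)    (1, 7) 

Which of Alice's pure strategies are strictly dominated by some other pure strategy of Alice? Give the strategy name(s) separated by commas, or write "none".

North, West

North: dominated, since East does at least as well everywhere (C1: 6>0, C2: 13>9, C3: 10>6, C4: 20>18).
Nothing dominates South: North at C1 (1>0); East at C3 (19>10); West at C1 (1>-3).
East: no other strategy beats it everywhere (North at C1 (6>0); South at C1 (6>1); West at C1 (6>-3)).
North strictly dominates West — C1: 0>-3, C2: 9>6, C3: 6>3, C4: 18>1.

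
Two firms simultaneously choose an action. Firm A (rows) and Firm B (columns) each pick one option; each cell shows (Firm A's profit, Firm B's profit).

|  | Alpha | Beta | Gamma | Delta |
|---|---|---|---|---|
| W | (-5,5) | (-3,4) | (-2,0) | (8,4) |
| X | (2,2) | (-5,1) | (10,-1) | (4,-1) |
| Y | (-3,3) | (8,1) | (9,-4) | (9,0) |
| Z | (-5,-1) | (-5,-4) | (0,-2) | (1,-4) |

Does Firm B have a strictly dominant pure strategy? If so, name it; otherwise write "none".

Alpha vs Beta: W: 5>4, X: 2>1, Y: 3>1, Z: -1>-4.
Alpha vs Gamma: W: 5>0, X: 2>-1, Y: 3>-4, Z: -1>-2.
Alpha vs Delta: W: 5>4, X: 2>-1, Y: 3>0, Z: -1>-4.
Alpha strictly beats every other strategy against every opponent action, so it is strictly dominant.

Alpha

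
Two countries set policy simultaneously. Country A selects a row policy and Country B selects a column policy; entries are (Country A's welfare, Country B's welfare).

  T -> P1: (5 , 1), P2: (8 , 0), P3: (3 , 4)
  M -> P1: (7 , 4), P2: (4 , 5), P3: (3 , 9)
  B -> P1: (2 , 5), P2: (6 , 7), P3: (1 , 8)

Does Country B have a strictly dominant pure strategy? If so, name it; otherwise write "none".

P3 vs P1: T: 4>1, M: 9>4, B: 8>5.
P3 vs P2: T: 4>0, M: 9>5, B: 8>7.
P3 strictly beats every other strategy against every opponent action, so it is strictly dominant.

P3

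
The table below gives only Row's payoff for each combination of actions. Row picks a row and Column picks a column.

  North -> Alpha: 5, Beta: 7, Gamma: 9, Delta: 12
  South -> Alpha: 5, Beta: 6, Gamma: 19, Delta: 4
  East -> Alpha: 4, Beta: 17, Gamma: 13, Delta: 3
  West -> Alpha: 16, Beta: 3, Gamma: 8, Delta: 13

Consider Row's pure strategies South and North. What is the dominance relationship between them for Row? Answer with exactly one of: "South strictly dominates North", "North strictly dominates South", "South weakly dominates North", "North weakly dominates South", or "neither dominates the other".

South's payoffs vs North's, by Column's action — Alpha: 5=5, Beta: 6<7, Gamma: 19>9, Delta: 4<12.
South does better at Gamma but worse at Beta, Delta; neither strategy dominates the other.

neither dominates the other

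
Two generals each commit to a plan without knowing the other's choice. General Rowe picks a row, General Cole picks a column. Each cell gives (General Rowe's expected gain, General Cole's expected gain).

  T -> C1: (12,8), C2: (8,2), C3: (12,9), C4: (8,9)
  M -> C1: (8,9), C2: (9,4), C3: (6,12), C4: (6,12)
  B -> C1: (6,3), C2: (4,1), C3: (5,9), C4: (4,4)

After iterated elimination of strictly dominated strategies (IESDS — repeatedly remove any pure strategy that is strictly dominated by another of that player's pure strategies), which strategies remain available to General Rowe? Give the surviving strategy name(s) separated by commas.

T

General Rowe's strategy B is strictly dominated by T (C1: 12>6, C2: 8>4, C3: 12>5, C4: 8>4) and is removed.
Column C1 is eliminated: C3 beats it against every remaining row (T: 9>8, M: 12>9).
For General Cole, C3 strictly dominates C2 on the remaining rows (T: 9>2, M: 12>4); eliminate C2.
General Rowe's strategy M is strictly dominated by T (C3: 12>6, C4: 8>6) and is removed.
Among the remaining strategies, none is strictly dominated by another pure strategy of the same player, so the elimination stops.
Surviving strategies — General Rowe: {T}; General Cole: {C3, C4}.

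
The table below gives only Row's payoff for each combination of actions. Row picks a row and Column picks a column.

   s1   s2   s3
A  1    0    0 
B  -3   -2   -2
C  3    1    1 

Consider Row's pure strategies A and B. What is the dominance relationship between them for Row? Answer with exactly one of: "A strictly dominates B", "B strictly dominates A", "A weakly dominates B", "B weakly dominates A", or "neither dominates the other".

A strictly dominates B

A's payoffs vs B's, by Column's action — s1: 1>-3, s2: 0>-2, s3: 0>-2.
A gives a strictly higher payoff against each choice by Column, so A strictly dominates B.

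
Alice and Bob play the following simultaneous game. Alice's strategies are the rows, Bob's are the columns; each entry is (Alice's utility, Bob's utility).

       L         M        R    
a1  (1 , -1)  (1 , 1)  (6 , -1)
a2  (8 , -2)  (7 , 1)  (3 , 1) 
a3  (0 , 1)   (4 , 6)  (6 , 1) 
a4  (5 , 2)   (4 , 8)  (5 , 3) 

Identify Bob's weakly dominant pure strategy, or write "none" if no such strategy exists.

M vs L: a1: 1>-1, a2: 1>-2, a3: 6>1, a4: 8>2.
M vs R: a1: 1>-1, a2: 1=1, a3: 6>1, a4: 8>3.
M is at least as good as every other strategy against every opponent action, so it is weakly dominant.

M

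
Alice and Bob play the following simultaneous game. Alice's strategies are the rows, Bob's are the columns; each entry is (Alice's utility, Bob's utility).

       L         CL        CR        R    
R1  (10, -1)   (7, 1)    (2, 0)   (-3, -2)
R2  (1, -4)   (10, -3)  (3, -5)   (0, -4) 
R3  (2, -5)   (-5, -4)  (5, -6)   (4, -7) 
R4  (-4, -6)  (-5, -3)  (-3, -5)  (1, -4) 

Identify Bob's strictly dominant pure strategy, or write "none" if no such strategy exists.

CL

CL vs L: R1: 1>-1, R2: -3>-4, R3: -4>-5, R4: -3>-6.
CL vs CR: R1: 1>0, R2: -3>-5, R3: -4>-6, R4: -3>-5.
CL vs R: R1: 1>-2, R2: -3>-4, R3: -4>-7, R4: -3>-4.
CL strictly beats every other strategy against every opponent action, so it is strictly dominant.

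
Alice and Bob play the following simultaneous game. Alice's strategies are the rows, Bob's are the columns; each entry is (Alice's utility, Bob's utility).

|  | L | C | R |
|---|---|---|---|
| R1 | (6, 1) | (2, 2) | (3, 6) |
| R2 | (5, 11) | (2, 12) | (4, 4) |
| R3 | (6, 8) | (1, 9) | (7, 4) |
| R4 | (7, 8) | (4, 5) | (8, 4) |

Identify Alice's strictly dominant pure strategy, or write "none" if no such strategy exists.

R4 vs R1: L: 7>6, C: 4>2, R: 8>3.
R4 vs R2: L: 7>5, C: 4>2, R: 8>4.
R4 vs R3: L: 7>6, C: 4>1, R: 8>7.
R4 strictly beats every other strategy against every opponent action, so it is strictly dominant.

R4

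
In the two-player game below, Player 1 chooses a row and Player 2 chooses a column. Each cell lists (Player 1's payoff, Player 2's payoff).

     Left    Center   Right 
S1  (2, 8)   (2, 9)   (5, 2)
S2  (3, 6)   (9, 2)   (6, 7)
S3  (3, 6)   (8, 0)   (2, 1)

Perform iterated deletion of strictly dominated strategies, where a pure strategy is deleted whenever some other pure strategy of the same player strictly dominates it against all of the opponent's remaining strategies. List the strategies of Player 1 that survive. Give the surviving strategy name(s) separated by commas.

Row S1 is eliminated: S2 beats it against every remaining column (Left: 3>2, Center: 9>2, Right: 6>5).
For Player 2, Left strictly dominates Center on the remaining rows (S2: 6>2, S3: 6>0); eliminate Center.
Among the remaining strategies, none is strictly dominated by another pure strategy of the same player, so the elimination stops.
Surviving strategies — Player 1: {S2, S3}; Player 2: {Left, Right}.

S2, S3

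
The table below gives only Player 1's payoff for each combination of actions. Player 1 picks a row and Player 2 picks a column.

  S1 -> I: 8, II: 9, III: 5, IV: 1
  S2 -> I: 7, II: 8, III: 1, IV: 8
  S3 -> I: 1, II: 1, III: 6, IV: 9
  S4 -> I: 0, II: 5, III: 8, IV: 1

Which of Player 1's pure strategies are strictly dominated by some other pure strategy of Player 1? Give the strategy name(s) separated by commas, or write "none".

none

S1: no other strategy beats it everywhere (S2 at I (8>7); S3 at I (8>1); S4 at I (8>0)).
S2 is not dominated — it holds its own against S1 at IV (8>1); S3 at I (7>1); S4 at I (7>0).
S3: no other strategy beats it everywhere (S1 at III (6>5); S2 at III (6>1); S4 at I (1>0)).
Nothing dominates S4: S1 at III (8>5); S2 at III (8>1); S3 at II (5>1).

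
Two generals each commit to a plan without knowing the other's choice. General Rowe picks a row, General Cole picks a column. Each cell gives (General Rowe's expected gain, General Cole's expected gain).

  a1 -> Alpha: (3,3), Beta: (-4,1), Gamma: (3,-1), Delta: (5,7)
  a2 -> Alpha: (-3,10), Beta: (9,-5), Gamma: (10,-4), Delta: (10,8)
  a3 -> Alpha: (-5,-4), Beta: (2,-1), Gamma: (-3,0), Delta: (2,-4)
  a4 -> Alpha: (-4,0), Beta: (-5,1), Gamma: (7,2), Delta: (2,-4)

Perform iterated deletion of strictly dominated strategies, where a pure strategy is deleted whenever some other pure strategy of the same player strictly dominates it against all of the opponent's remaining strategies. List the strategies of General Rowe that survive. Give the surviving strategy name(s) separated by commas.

a1, a2

Row a3 is eliminated: a2 beats it against every remaining column (Alpha: -3>-5, Beta: 9>2, Gamma: 10>-3, Delta: 10>2).
Row a4 is eliminated: a2 beats it against every remaining column (Alpha: -3>-4, Beta: 9>-5, Gamma: 10>7, Delta: 10>2).
General Cole's strategy Beta is strictly dominated by Alpha (a1: 3>1, a2: 10>-5) and is removed.
For General Cole, Alpha strictly dominates Gamma on the remaining rows (a1: 3>-1, a2: 10>-4); eliminate Gamma.
Among the remaining strategies, none is strictly dominated by another pure strategy of the same player, so the elimination stops.
Surviving strategies — General Rowe: {a1, a2}; General Cole: {Alpha, Delta}.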